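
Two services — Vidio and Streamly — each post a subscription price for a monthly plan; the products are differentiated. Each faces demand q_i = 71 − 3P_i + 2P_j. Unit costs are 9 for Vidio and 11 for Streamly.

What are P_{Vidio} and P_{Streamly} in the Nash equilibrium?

24.875, 25.625

Vidio's profit: π = (P_{Vidio} − 9)(71 − 3P_{Vidio} + 2P_{Streamly}).
∂π/∂P_{Vidio} = 98 − 6P_{Vidio} + 2P_{Streamly} = 0 ⇒ P_{Vidio} = 49/3 + (1/3)P_{Streamly}.
Similarly P_{Streamly} = 52/3 + (1/3)P_{Vidio}.
Plugging P_{Streamly} into Vidio's best response: P_{Vidio} = 49/3 + (1/3)(52/3 + (1/3)P_{Vidio}) ⇒ (8/9)P_{Vidio} = 199/9, so P_{Vidio} = 24.875.
Then P_{Streamly} = 52/3 + (1/3)·24.875 = 25.625.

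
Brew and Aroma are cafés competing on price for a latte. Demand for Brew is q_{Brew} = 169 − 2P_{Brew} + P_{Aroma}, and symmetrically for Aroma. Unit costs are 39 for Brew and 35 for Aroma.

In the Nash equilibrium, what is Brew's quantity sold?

Brew's profit: π = (P_{Brew} − 39)(169 − 2P_{Brew} + P_{Aroma}).
∂π/∂P_{Brew} = 247 − 4P_{Brew} + P_{Aroma} = 0 ⇒ P_{Brew} = 61.75 + 0.25P_{Aroma}.
Similarly P_{Aroma} = 59.75 + 0.25P_{Brew}.
Solving the two reaction functions simultaneously: (1 − (0.25)(0.25))P_{Brew} = 61.75 + 0.25·59.75, so 0.9375P_{Brew} = 76.6875 and P_{Brew} = 81.8.
Then P_{Aroma} = 59.75 + 0.25·81.8 = 80.2.
q_{Brew} = 169 − 2·81.8 + 80.2 = 85.6.

85.6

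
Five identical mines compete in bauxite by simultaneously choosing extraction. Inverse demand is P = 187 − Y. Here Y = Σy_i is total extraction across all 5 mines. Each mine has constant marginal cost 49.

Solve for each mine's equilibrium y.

23

A representative mine's profit is π_i = y_i(187 − Y) − 49y_i, with Y = y_i + Σ_{j≠i} y_j.
First-order condition: 138 − 2y_i − Σ_{j≠i} y_j = 0.
Imposing symmetry (y_j = y for all j) turns Σ_{j≠i} y_j into 4y, so 138 = 6y and y = 23.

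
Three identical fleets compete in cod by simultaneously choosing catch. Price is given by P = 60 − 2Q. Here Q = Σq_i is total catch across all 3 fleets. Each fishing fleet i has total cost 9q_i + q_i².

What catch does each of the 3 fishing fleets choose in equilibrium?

A representative fishing fleet's profit is π_i = q_i(60 − 2Q) − 9q_i − q_i², with Q = q_i + Σ_{j≠i} q_j.
First-order condition: 51 − 6q_i − 2Σ_{j≠i} q_j = 0.
In a symmetric equilibrium every fishing fleet chooses the same q, so Σ_{j≠i} q_j = 2q. The condition becomes 51 − 10q = 0, giving q = 51/10 = 5.1.

5.1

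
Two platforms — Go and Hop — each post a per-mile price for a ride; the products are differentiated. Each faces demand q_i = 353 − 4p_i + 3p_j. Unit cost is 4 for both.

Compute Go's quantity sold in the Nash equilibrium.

279.2

Go's profit: π = (p_{Go} − 4)(353 − 4p_{Go} + 3p_{Hop}).
∂π/∂p_{Go} = 369 − 8p_{Go} + 3p_{Hop} = 0 ⇒ p_{Go} = 46.125 + 0.375p_{Hop}.
The game is symmetric, so in equilibrium p_{Hop} = p_{Go}: the reaction function gives 0.625p_{Go} = 46.125, hence p_{Go} = 73.8.
q_{Go} = 353 − 4·73.8 + 3·73.8 = 279.2.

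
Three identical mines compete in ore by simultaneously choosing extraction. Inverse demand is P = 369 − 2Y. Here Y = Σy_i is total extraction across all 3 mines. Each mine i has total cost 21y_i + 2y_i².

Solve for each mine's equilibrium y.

A representative mine's profit is π_i = y_i(369 − 2Y) − 21y_i − 2y_i², with Y = y_i + Σ_{j≠i} y_j.
First-order condition: 348 − 8y_i − 2Σ_{j≠i} y_j = 0.
With identical mines, set every y_j = y: then 348 − 8y − 4y = 0, i.e. y = 348/12 = 29.

29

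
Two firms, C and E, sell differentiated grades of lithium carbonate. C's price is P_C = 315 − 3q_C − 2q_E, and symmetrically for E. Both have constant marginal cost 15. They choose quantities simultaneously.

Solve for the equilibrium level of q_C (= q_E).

37.5

Firm C's profit: π = q_C(315 − 3q_C − 2q_E) − 15q_C.
∂π/∂q_C = 300 − 6q_C − 2q_E = 0 ⇒ q_C = 50 − (1/3)q_E.
By symmetry q_E = q_C; substituting into the reaction function, (4/3)q_C = 50 and q_C = 37.5.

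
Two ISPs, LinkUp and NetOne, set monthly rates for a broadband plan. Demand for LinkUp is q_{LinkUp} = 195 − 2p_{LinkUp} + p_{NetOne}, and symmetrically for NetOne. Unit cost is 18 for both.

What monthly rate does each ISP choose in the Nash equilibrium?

LinkUp's profit: π = (p_{LinkUp} − 18)(195 − 2p_{LinkUp} + p_{NetOne}).
∂π/∂p_{LinkUp} = 231 − 4p_{LinkUp} + p_{NetOne} = 0 ⇒ p_{LinkUp} = 57.75 + 0.25p_{NetOne}.
The game is symmetric, so in equilibrium p_{NetOne} = p_{LinkUp}: the reaction function gives 0.75p_{LinkUp} = 57.75, hence p_{LinkUp} = 77.

77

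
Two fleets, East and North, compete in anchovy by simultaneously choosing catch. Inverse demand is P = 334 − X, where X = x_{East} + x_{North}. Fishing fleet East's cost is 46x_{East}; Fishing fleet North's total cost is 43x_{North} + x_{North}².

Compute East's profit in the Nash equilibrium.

Fishing fleet East's profit: π = x_{East}(334 − (x_{East} + x_{North})) − 46x_{East}.
∂π/∂x_{East} = 288 − 2x_{East} − x_{North} = 0, so x_{East} = 144 − 0.5x_{North}.
For North: ∂π/∂x_{North} = 291 − 4x_{North} − x_{East} = 0 ⇒ x_{North} = 72.75 − 0.25x_{East}.
Substituting the second reaction function into the first: x_{East} = 144 − 0.5(72.75 − 0.25x_{East}), which gives 0.875x_{East} = 107.625 ⇒ x_{East} = 123.
Then x_{North} = 72.75 − 0.25·123 = 42.
Price P = 334 − 165 = 169.
East's profit: (169 − 46)·123 = 15129.

15129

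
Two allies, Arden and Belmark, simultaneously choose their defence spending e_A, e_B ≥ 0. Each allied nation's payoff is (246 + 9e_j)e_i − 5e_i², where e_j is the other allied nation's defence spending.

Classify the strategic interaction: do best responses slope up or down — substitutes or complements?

strategic complements

Arden's payoff is (246 + 9e_B)e_A − 5e_A².
∂π/∂e_A = 246 + 9e_B − 10e_A = 0, so e_A = 24.6 + 0.9e_B.
The best-response slope de_A/de_B = 0.9 > 0: the reaction function is upward-sloping, so the choices are strategic complements.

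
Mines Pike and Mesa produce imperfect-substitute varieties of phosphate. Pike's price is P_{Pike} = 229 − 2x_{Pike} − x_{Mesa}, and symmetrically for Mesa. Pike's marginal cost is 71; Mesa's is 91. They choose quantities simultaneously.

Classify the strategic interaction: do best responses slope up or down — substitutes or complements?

Mine Pike's profit: π = x_{Pike}(229 − 2x_{Pike} − x_{Mesa}) − 71x_{Pike}.
∂π/∂x_{Pike} = 158 − 4x_{Pike} − x_{Mesa} = 0 ⇒ x_{Pike} = 39.5 − 0.25x_{Mesa}.
The best-response slope dx_{Pike}/dx_{Mesa} = −0.25 < 0: the reaction function is downward-sloping, so the choices are strategic substitutes.

strategic substitutes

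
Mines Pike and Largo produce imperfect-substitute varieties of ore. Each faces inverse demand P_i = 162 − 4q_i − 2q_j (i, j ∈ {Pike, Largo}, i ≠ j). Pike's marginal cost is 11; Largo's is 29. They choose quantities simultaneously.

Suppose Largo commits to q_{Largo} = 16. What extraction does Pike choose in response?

14.875

Mine Pike's profit: π = q_{Pike}(162 − 4q_{Pike} − 2q_{Largo}) − 11q_{Pike}.
∂π/∂q_{Pike} = 151 − 8q_{Pike} − 2q_{Largo} = 0 ⇒ q_{Pike} = 18.875 − 0.25q_{Largo}.
At q_{Largo} = 16: q_{Pike} = 18.875 − 0.25·16 = 14.875.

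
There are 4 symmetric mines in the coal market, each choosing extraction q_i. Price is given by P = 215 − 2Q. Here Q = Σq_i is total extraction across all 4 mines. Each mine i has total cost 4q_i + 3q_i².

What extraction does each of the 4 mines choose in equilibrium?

A representative mine's profit is π_i = q_i(215 − 2Q) − 4q_i − 3q_i², with Q = q_i + Σ_{j≠i} q_j.
First-order condition: 211 − 10q_i − 2Σ_{j≠i} q_j = 0.
With identical mines, set every q_j = q: then 211 − 10q − 6q = 0, i.e. q = 211/16 = 13.1875.

13.1875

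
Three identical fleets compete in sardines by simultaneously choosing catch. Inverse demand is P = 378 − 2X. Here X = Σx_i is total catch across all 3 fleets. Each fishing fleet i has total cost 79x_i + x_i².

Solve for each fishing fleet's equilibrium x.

A representative fishing fleet's profit is π_i = x_i(378 − 2X) − 79x_i − x_i², with X = x_i + Σ_{j≠i} x_j.
First-order condition: 299 − 6x_i − 2Σ_{j≠i} x_j = 0.
Imposing symmetry (x_j = x for all j) turns Σ_{j≠i} x_j into 2x, so 299 = 10x and x = 29.9.

29.9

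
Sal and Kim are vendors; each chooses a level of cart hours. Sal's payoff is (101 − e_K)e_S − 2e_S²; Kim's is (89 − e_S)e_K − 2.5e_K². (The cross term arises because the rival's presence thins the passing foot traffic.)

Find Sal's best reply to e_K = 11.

Expanding Sal's payoff: 101e_S − e_Ke_S − 2e_S².
∂π/∂e_S = 101 − e_K − 4e_S = 0, so e_S = 25.25 − 0.25e_K.
At e_K = 11: e_S = 25.25 − 0.25·11 = 22.5.

22.5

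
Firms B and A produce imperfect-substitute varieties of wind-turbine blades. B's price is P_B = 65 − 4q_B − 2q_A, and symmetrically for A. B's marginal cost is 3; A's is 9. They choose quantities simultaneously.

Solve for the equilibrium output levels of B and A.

6.4, 5.4

Firm B's profit: π = q_B(65 − 4q_B − 2q_A) − 3q_B.
∂π/∂q_B = 62 − 8q_B − 2q_A = 0 ⇒ q_B = 7.75 − 0.25q_A.
Similarly q_A = 7 − 0.25q_B.
Substituting the second reaction function into the first: q_B = 7.75 − 0.25(7 − 0.25q_B), which gives 0.9375q_B = 6 ⇒ q_B = 6.4.
Then q_A = 7 − 0.25·6.4 = 5.4.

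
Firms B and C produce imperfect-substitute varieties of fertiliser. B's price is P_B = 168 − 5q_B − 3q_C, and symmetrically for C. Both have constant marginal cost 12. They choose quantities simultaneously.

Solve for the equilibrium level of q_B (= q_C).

Firm B's profit: π = q_B(168 − 5q_B − 3q_C) − 12q_B.
∂π/∂q_B = 156 − 10q_B − 3q_C = 0 ⇒ q_B = 15.6 − 0.3q_C.
Setting q_B = q_C in the reaction function: q_B = 15.6 − 0.3q_B, so q_B = 15.6 / 1.3 = 12.

12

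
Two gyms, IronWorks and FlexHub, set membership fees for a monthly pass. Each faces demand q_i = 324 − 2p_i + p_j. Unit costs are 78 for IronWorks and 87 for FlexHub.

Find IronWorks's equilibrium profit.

IronWorks's profit: π = (p_{IronWorks} − 78)(324 − 2p_{IronWorks} + p_{FlexHub}).
∂π/∂p_{IronWorks} = 480 − 4p_{IronWorks} + p_{FlexHub} = 0 ⇒ p_{IronWorks} = 120 + 0.25p_{FlexHub}.
Similarly p_{FlexHub} = 124.5 + 0.25p_{IronWorks}.
Plugging p_{FlexHub} into IronWorks's best response: p_{IronWorks} = 120 + 0.25(124.5 + 0.25p_{IronWorks}) ⇒ 0.9375p_{IronWorks} = 151.125, so p_{IronWorks} = 161.2.
Then p_{FlexHub} = 124.5 + 0.25·161.2 = 164.8.
q_{IronWorks} = 324 − 2·161.2 + 164.8 = 166.4.
Profit = (161.2 − 78)·166.4 = 13844.48.

13844.48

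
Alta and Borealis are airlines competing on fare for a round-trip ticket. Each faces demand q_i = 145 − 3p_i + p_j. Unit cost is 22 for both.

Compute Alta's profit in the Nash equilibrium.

Alta's profit: π = (p_{Alta} − 22)(145 − 3p_{Alta} + p_{Borealis}).
∂π/∂p_{Alta} = 211 − 6p_{Alta} + p_{Borealis} = 0 ⇒ p_{Alta} = 211/6 + (1/6)p_{Borealis}.
The game is symmetric, so in equilibrium p_{Borealis} = p_{Alta}: the reaction function gives (5/6)p_{Alta} = 211/6, hence p_{Alta} = 42.2.
q_{Alta} = 145 − 3·42.2 + 42.2 = 60.6.
Profit = (42.2 − 22)·60.6 = 1224.12.

1224.12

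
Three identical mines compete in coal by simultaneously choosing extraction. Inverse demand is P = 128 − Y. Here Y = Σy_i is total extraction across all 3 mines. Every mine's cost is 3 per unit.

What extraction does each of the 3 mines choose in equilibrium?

A representative mine's profit is π_i = y_i(128 − Y) − 3y_i, with Y = y_i + Σ_{j≠i} y_j.
First-order condition: 125 − 2y_i − Σ_{j≠i} y_j = 0.
With identical mines, set every y_j = y: then 125 − 2y − 2y = 0, i.e. y = 125/4 = 31.25.

31.25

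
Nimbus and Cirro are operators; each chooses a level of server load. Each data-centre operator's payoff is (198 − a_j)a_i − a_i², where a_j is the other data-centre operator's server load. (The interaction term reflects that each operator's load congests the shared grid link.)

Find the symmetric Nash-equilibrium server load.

Nimbus's payoff is (198 − a_C)a_N − a_N².
∂π/∂a_N = 198 − a_C − 2a_N = 0, so a_N = 99 − 0.5a_C.
The game is symmetric, so in equilibrium a_C = a_N: the reaction function gives 1.5a_N = 99, hence a_N = 66.

66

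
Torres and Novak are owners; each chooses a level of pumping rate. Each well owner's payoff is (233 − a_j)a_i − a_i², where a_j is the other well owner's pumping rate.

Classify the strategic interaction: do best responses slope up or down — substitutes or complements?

Torres's payoff is (233 − a_N)a_T − a_T².
∂π/∂a_T = 233 − a_N − 2a_T = 0, so a_T = 116.5 − 0.5a_N.
The best-response slope da_T/da_N = −0.5 < 0: the reaction function is downward-sloping, so the choices are strategic substitutes.

strategic substitutes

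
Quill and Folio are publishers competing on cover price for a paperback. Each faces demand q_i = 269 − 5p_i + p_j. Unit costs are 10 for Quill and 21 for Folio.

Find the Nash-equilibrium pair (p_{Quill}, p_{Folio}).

Quill's profit: π = (p_{Quill} − 10)(269 − 5p_{Quill} + p_{Folio}).
∂π/∂p_{Quill} = 319 − 10p_{Quill} + p_{Folio} = 0 ⇒ p_{Quill} = 31.9 + 0.1p_{Folio}.
Similarly p_{Folio} = 37.4 + 0.1p_{Quill}.
Substituting the second reaction function into the first: p_{Quill} = 31.9 + 0.1(37.4 + 0.1p_{Quill}), which gives 0.99p_{Quill} = 35.64 ⇒ p_{Quill} = 36.
Then p_{Folio} = 37.4 + 0.1·36 = 41.

36, 41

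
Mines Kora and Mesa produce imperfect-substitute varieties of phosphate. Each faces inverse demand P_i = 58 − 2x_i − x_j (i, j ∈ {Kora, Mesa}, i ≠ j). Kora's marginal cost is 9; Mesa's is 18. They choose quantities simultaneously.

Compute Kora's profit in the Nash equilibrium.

216.32

Mine Kora's profit: π = x_{Kora}(58 − 2x_{Kora} − x_{Mesa}) − 9x_{Kora}.
∂π/∂x_{Kora} = 49 − 4x_{Kora} − x_{Mesa} = 0 ⇒ x_{Kora} = 12.25 − 0.25x_{Mesa}.
Similarly x_{Mesa} = 10 − 0.25x_{Kora}.
Substituting the second reaction function into the first: x_{Kora} = 12.25 − 0.25(10 − 0.25x_{Kora}), which gives 0.9375x_{Kora} = 9.75 ⇒ x_{Kora} = 10.4.
Then x_{Mesa} = 10 − 0.25·10.4 = 7.4.
P_{Kora} = 58 − 2·10.4 − 7.4 = 29.8.
Profit = (29.8 − 9)·10.4 = 216.32.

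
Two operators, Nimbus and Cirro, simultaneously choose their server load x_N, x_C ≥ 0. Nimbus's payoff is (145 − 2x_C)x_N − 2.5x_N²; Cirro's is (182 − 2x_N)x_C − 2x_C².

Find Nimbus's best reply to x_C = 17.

22.2

Expanding Nimbus's payoff: 145x_N − 2x_Cx_N − 2.5x_N².
∂π/∂x_N = 145 − 2x_C − 5x_N = 0, so x_N = 29 − 0.4x_C.
At x_C = 17: x_N = 29 − 0.4·17 = 22.2.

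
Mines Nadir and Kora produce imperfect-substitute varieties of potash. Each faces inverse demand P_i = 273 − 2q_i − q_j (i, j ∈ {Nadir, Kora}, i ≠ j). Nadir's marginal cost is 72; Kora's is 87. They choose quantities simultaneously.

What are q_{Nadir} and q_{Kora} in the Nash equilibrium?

Mine Nadir's profit: π = q_{Nadir}(273 − 2q_{Nadir} − q_{Kora}) − 72q_{Nadir}.
∂π/∂q_{Nadir} = 201 − 4q_{Nadir} − q_{Kora} = 0 ⇒ q_{Nadir} = 50.25 − 0.25q_{Kora}.
Similarly q_{Kora} = 46.5 − 0.25q_{Nadir}.
Plugging q_{Kora} into Nadir's best response: q_{Nadir} = 50.25 − 0.25(46.5 − 0.25q_{Nadir}) ⇒ 0.9375q_{Nadir} = 38.625, so q_{Nadir} = 41.2.
Then q_{Kora} = 46.5 − 0.25·41.2 = 36.2.

41.2, 36.2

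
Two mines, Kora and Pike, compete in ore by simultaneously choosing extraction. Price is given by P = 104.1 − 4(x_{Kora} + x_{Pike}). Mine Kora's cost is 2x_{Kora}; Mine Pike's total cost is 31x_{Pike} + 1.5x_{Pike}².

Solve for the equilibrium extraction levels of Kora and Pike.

11.5375, 2.45

Mine Kora's profit: π = x_{Kora}(104.1 − 4(x_{Kora} + x_{Pike})) − 2x_{Kora}.
∂π/∂x_{Kora} = 102.1 − 8x_{Kora} − 4x_{Pike} = 0, so x_{Kora} = 12.7625 − 0.5x_{Pike}.
For Pike: ∂π/∂x_{Pike} = 73.1 − 11x_{Pike} − 4x_{Kora} = 0 ⇒ x_{Pike} = 731/110 − (4/11)x_{Kora}.
Substituting the second reaction function into the first: x_{Kora} = 12.7625 − 0.5(731/110 − (4/11)x_{Kora}), which gives (9/11)x_{Kora} = 8307/880 ⇒ x_{Kora} = 11.5375.
Then x_{Pike} = 731/110 − (4/11)·11.5375 = 2.45.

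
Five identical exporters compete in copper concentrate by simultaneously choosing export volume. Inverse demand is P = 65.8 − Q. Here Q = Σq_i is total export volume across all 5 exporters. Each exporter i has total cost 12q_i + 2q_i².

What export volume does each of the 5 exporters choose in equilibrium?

A representative exporter's profit is π_i = q_i(65.8 − Q) − 12q_i − 2q_i², with Q = q_i + Σ_{j≠i} q_j.
First-order condition: 53.8 − 6q_i − Σ_{j≠i} q_j = 0.
In a symmetric equilibrium every exporter chooses the same q, so Σ_{j≠i} q_j = 4q. The condition becomes 53.8 − 10q = 0, giving q = 53.8/10 = 5.38.

5.38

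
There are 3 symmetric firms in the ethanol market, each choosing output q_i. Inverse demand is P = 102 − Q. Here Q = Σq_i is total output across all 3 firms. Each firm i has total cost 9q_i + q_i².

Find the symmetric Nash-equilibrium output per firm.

A representative firm's profit is π_i = q_i(102 − Q) − 9q_i − q_i², with Q = q_i + Σ_{j≠i} q_j.
First-order condition: 93 − 4q_i − Σ_{j≠i} q_j = 0.
With identical firms, set every q_j = q: then 93 − 4q − 2q = 0, i.e. q = 93/6 = 15.5.

15.5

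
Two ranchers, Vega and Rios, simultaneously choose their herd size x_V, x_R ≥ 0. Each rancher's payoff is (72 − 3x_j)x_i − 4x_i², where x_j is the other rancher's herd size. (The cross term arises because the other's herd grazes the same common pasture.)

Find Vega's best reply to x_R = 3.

Vega's payoff is (72 − 3x_R)x_V − 4x_V².
∂π/∂x_V = 72 − 3x_R − 8x_V = 0, so x_V = 9 − 0.375x_R.
At x_R = 3: x_V = 9 − 0.375·3 = 7.875.

7.875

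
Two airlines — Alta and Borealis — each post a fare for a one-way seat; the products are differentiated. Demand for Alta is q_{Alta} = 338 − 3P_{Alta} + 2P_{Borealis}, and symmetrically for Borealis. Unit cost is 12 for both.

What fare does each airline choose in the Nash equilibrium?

93.5

Alta's profit: π = (P_{Alta} − 12)(338 − 3P_{Alta} + 2P_{Borealis}).
∂π/∂P_{Alta} = 374 − 6P_{Alta} + 2P_{Borealis} = 0 ⇒ P_{Alta} = 187/3 + (1/3)P_{Borealis}.
By symmetry P_{Borealis} = P_{Alta}; substituting into the reaction function, (2/3)P_{Alta} = 187/3 and P_{Alta} = 93.5.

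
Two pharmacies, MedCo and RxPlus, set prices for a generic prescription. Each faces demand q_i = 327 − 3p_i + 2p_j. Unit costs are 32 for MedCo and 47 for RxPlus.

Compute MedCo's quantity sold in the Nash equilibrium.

229.6875

MedCo's profit: π = (p_{MedCo} − 32)(327 − 3p_{MedCo} + 2p_{RxPlus}).
∂π/∂p_{MedCo} = 423 − 6p_{MedCo} + 2p_{RxPlus} = 0 ⇒ p_{MedCo} = 70.5 + (1/3)p_{RxPlus}.
Similarly p_{RxPlus} = 78 + (1/3)p_{MedCo}.
Plugging p_{RxPlus} into MedCo's best response: p_{MedCo} = 70.5 + (1/3)(78 + (1/3)p_{MedCo}) ⇒ (8/9)p_{MedCo} = 96.5, so p_{MedCo} = 108.5625.
Then p_{RxPlus} = 78 + (1/3)·108.5625 = 114.1875.
q_{MedCo} = 327 − 3·108.5625 + 2·114.1875 = 229.6875.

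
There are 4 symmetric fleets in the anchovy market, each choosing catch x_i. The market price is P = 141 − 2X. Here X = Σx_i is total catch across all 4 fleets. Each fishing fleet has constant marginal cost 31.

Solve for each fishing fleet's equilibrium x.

11

A representative fishing fleet's profit is π_i = x_i(141 − 2X) − 31x_i, with X = x_i + Σ_{j≠i} x_j.
First-order condition: 110 − 4x_i − 2Σ_{j≠i} x_j = 0.
In a symmetric equilibrium every fishing fleet chooses the same x, so Σ_{j≠i} x_j = 3x. The condition becomes 110 − 10x = 0, giving x = 110/10 = 11.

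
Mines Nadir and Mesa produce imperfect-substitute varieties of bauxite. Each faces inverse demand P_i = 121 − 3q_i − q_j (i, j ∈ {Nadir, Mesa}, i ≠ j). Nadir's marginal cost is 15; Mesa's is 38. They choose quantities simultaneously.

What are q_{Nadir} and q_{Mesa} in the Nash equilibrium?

15.8, 11.2

Mine Nadir's profit: π = q_{Nadir}(121 − 3q_{Nadir} − q_{Mesa}) − 15q_{Nadir}.
∂π/∂q_{Nadir} = 106 − 6q_{Nadir} − q_{Mesa} = 0 ⇒ q_{Nadir} = 53/3 − (1/6)q_{Mesa}.
Similarly q_{Mesa} = 83/6 − (1/6)q_{Nadir}.
Substituting the second reaction function into the first: q_{Nadir} = 53/3 − (1/6)(83/6 − (1/6)q_{Nadir}), which gives (35/36)q_{Nadir} = 553/36 ⇒ q_{Nadir} = 15.8.
Then q_{Mesa} = 83/6 − (1/6)·15.8 = 11.2.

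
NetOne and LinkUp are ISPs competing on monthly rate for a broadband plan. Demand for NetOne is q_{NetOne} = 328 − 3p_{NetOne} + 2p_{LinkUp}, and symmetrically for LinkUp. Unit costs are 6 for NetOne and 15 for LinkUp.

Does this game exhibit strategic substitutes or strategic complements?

strategic complements

NetOne's profit: π = (p_{NetOne} − 6)(328 − 3p_{NetOne} + 2p_{LinkUp}).
∂π/∂p_{NetOne} = 346 − 6p_{NetOne} + 2p_{LinkUp} = 0 ⇒ p_{NetOne} = 173/3 + (1/3)p_{LinkUp}.
The best-response slope dp_{NetOne}/dp_{LinkUp} = 1/3 > 0: the reaction function is upward-sloping, so the choices are strategic complements.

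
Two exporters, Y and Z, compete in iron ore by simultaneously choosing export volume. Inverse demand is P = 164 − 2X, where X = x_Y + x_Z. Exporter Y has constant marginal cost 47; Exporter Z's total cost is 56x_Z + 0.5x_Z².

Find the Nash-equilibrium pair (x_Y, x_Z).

23.0625, 12.375

Exporter Y's profit: π = x_Y(164 − 2(x_Y + x_Z)) − 47x_Y.
∂π/∂x_Y = 117 − 4x_Y − 2x_Z = 0, so x_Y = 29.25 − 0.5x_Z.
For Z: ∂π/∂x_Z = 108 − 5x_Z − 2x_Y = 0 ⇒ x_Z = 21.6 − 0.4x_Y.
Substituting the second reaction function into the first: x_Y = 29.25 − 0.5(21.6 − 0.4x_Y), which gives 0.8x_Y = 18.45 ⇒ x_Y = 23.0625.
Then x_Z = 21.6 − 0.4·23.0625 = 12.375.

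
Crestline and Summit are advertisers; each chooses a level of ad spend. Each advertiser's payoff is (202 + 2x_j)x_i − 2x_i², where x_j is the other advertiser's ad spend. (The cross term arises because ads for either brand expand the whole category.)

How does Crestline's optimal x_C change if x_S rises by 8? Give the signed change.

Crestline's payoff is (202 + 2x_S)x_C − 2x_C².
∂π/∂x_C = 202 + 2x_S − 4x_C = 0, so x_C = 50.5 + 0.5x_S.
The reaction-function slope is 0.5, so an 8-unit rise in x_S moves x_C by 0.5 × 8 = 4. Crestline's best response rises — the actions are strategic complements.

4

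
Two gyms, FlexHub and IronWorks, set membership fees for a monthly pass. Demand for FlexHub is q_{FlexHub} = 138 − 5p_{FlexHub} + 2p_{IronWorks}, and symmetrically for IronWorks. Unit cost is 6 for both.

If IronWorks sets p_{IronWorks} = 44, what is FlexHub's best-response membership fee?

25.6

FlexHub's profit: π = (p_{FlexHub} − 6)(138 − 5p_{FlexHub} + 2p_{IronWorks}).
∂π/∂p_{FlexHub} = 168 − 10p_{FlexHub} + 2p_{IronWorks} = 0 ⇒ p_{FlexHub} = 16.8 + 0.2p_{IronWorks}.
At p_{IronWorks} = 44: p_{FlexHub} = 16.8 + 0.2·44 = 25.6.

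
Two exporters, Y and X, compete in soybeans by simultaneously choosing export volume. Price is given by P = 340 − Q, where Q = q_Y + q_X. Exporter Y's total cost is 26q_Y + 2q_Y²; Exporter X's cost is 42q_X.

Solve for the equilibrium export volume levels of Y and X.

30, 134

Exporter Y's profit: π = q_Y(340 − (q_Y + q_X)) − 26q_Y − 2q_Y².
∂π/∂q_Y = 314 − 6q_Y − q_X = 0, so q_Y = 157/3 − (1/6)q_X.
For X: ∂π/∂q_X = 298 − 2q_X − q_Y = 0 ⇒ q_X = 149 − 0.5q_Y.
Plugging q_X into Y's best response: q_Y = 157/3 − (1/6)(149 − 0.5q_Y) ⇒ (11/12)q_Y = 27.5, so q_Y = 30.
Then q_X = 149 − 0.5·30 = 134.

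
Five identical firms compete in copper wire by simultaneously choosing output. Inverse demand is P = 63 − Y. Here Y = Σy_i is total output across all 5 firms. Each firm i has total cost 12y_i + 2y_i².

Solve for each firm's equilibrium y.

5.1

A representative firm's profit is π_i = y_i(63 − Y) − 12y_i − 2y_i², with Y = y_i + Σ_{j≠i} y_j.
First-order condition: 51 − 6y_i − Σ_{j≠i} y_j = 0.
Imposing symmetry (y_j = y for all j) turns Σ_{j≠i} y_j into 4y, so 51 = 10y and y = 5.1.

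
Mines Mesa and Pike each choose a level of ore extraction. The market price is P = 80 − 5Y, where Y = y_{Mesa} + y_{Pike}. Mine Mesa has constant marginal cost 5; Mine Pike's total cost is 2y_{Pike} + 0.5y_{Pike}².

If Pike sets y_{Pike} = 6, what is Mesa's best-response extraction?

Mine Mesa's profit: π = y_{Mesa}(80 − 5(y_{Mesa} + y_{Pike})) − 5y_{Mesa}.
∂π/∂y_{Mesa} = 75 − 10y_{Mesa} − 5y_{Pike} = 0, so y_{Mesa} = 7.5 − 0.5y_{Pike}.
At y_{Pike} = 6: y_{Mesa} = 7.5 − 0.5·6 = 4.5.

4.5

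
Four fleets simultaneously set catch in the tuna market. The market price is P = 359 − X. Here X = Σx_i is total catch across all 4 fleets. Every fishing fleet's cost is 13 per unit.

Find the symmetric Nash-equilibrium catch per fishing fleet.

A representative fishing fleet's profit is π_i = x_i(359 − X) − 13x_i, with X = x_i + Σ_{j≠i} x_j.
First-order condition: 346 − 2x_i − Σ_{j≠i} x_j = 0.
In a symmetric equilibrium every fishing fleet chooses the same x, so Σ_{j≠i} x_j = 3x. The condition becomes 346 − 5x = 0, giving x = 346/5 = 69.2.

69.2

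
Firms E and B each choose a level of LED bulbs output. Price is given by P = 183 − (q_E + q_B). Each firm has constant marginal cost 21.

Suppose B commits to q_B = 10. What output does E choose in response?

Firm E's profit: π = q_E(183 − (q_E + q_B)) − 21q_E.
∂π/∂q_E = 162 − 2q_E − q_B = 0, so q_E = 81 − 0.5q_B.
At q_B = 10: q_E = 81 − 0.5·10 = 76.

76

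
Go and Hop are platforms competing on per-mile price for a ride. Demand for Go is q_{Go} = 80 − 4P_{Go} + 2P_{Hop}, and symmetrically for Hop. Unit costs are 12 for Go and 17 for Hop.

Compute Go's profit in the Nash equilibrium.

400

Go's profit: π = (P_{Go} − 12)(80 − 4P_{Go} + 2P_{Hop}).
∂π/∂P_{Go} = 128 − 8P_{Go} + 2P_{Hop} = 0 ⇒ P_{Go} = 16 + 0.25P_{Hop}.
Similarly P_{Hop} = 18.5 + 0.25P_{Go}.
Plugging P_{Hop} into Go's best response: P_{Go} = 16 + 0.25(18.5 + 0.25P_{Go}) ⇒ 0.9375P_{Go} = 20.625, so P_{Go} = 22.
Then P_{Hop} = 18.5 + 0.25·22 = 24.
q_{Go} = 80 − 4·22 + 2·24 = 40.
Profit = (22 − 12)·40 = 400.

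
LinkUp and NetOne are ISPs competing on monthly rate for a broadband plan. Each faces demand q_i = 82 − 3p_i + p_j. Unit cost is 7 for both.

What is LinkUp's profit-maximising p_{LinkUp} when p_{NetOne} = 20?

LinkUp's profit: π = (p_{LinkUp} − 7)(82 − 3p_{LinkUp} + p_{NetOne}).
∂π/∂p_{LinkUp} = 103 − 6p_{LinkUp} + p_{NetOne} = 0 ⇒ p_{LinkUp} = 103/6 + (1/6)p_{NetOne}.
At p_{NetOne} = 20: p_{LinkUp} = 103/6 + (1/6)·20 = 20.5.

20.5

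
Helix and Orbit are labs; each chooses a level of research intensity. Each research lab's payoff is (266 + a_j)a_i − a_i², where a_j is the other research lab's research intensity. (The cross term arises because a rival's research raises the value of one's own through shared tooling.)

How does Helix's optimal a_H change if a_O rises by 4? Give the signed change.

2

Helix's payoff is (266 + a_O)a_H − a_H².
∂π/∂a_H = 266 + a_O − 2a_H = 0, so a_H = 133 + 0.5a_O.
The reaction-function slope is 0.5, so a 4-unit rise in a_O moves a_H by 0.5 × 4 = 2. Helix's best response rises — the actions are strategic complements.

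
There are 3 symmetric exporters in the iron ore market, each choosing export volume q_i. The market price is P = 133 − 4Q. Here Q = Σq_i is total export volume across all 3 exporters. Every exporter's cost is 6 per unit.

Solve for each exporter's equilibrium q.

7.9375

A representative exporter's profit is π_i = q_i(133 − 4Q) − 6q_i, with Q = q_i + Σ_{j≠i} q_j.
First-order condition: 127 − 8q_i − 4Σ_{j≠i} q_j = 0.
In a symmetric equilibrium every exporter chooses the same q, so Σ_{j≠i} q_j = 2q. The condition becomes 127 − 16q = 0, giving q = 127/16 = 7.9375.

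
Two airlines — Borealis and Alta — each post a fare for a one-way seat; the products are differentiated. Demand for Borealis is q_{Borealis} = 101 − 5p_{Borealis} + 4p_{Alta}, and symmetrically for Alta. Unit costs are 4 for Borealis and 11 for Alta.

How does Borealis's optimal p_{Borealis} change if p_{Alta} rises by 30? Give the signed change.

12

Borealis's profit: π = (p_{Borealis} − 4)(101 − 5p_{Borealis} + 4p_{Alta}).
∂π/∂p_{Borealis} = 121 − 10p_{Borealis} + 4p_{Alta} = 0 ⇒ p_{Borealis} = 12.1 + 0.4p_{Alta}.
The reaction-function slope is 0.4, so a 30-unit rise in p_{Alta} moves p_{Borealis} by 0.4 × 30 = 12. Borealis's best response rises — the actions are strategic complements.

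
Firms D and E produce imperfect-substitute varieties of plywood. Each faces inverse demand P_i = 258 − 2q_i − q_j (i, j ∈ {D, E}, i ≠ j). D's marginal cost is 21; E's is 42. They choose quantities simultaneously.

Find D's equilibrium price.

118.6

Firm D's profit: π = q_D(258 − 2q_D − q_E) − 21q_D.
∂π/∂q_D = 237 − 4q_D − q_E = 0 ⇒ q_D = 59.25 − 0.25q_E.
Similarly q_E = 54 − 0.25q_D.
Plugging q_E into D's best response: q_D = 59.25 − 0.25(54 − 0.25q_D) ⇒ 0.9375q_D = 45.75, so q_D = 48.8.
Then q_E = 54 − 0.25·48.8 = 41.8.
P_D = 258 − 2·48.8 − 41.8 = 118.6.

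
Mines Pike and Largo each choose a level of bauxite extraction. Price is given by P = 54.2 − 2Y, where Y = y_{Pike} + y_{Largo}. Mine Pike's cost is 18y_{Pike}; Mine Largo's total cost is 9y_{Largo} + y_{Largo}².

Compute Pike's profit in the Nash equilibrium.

80.3912

Mine Pike's profit: π = y_{Pike}(54.2 − 2(y_{Pike} + y_{Largo})) − 18y_{Pike}.
∂π/∂y_{Pike} = 36.2 − 4y_{Pike} − 2y_{Largo} = 0, so y_{Pike} = 9.05 − 0.5y_{Largo}.
For Largo: ∂π/∂y_{Largo} = 45.2 − 6y_{Largo} − 2y_{Pike} = 0 ⇒ y_{Largo} = 113/15 − (1/3)y_{Pike}.
Solving the two reaction functions simultaneously: (1 − (−0.5)(−1/3))y_{Pike} = 9.05 − 0.5·(113/15), so (5/6)y_{Pike} = 317/60 and y_{Pike} = 6.34.
Then y_{Largo} = 113/15 − (1/3)·6.34 = 5.42.
Price P = 54.2 − 2·11.76 = 30.68.
Pike's profit: (30.68 − 18)·6.34 = 80.3912.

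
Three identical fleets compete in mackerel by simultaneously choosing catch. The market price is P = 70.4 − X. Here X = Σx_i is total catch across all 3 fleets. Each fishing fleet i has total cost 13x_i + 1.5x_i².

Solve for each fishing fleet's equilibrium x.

A representative fishing fleet's profit is π_i = x_i(70.4 − X) − 13x_i − 1.5x_i², with X = x_i + Σ_{j≠i} x_j.
First-order condition: 57.4 − 5x_i − Σ_{j≠i} x_j = 0.
With identical fishing fleets, set every x_j = x: then 57.4 − 5x − 2x = 0, i.e. x = 57.4/7 = 8.2.

8.2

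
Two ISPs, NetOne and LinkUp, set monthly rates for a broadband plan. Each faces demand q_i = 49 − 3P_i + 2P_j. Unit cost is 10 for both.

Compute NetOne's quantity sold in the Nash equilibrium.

NetOne's profit: π = (P_{NetOne} − 10)(49 − 3P_{NetOne} + 2P_{LinkUp}).
∂π/∂P_{NetOne} = 79 − 6P_{NetOne} + 2P_{LinkUp} = 0 ⇒ P_{NetOne} = 79/6 + (1/3)P_{LinkUp}.
The game is symmetric, so in equilibrium P_{LinkUp} = P_{NetOne}: the reaction function gives (2/3)P_{NetOne} = 79/6, hence P_{NetOne} = 19.75.
q_{NetOne} = 49 − 3·19.75 + 2·19.75 = 29.25.

29.25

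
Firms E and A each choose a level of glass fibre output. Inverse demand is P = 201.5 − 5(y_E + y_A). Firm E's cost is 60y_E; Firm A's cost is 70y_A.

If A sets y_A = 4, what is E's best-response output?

12.15

Firm E's profit: π = y_E(201.5 − 5(y_E + y_A)) − 60y_E.
∂π/∂y_E = 141.5 − 10y_E − 5y_A = 0, so y_E = 14.15 − 0.5y_A.
At y_A = 4: y_E = 14.15 − 0.5·4 = 12.15.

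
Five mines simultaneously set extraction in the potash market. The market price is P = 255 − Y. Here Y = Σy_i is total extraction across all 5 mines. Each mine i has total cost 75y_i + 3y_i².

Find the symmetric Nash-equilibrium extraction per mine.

15

A representative mine's profit is π_i = y_i(255 − Y) − 75y_i − 3y_i², with Y = y_i + Σ_{j≠i} y_j.
First-order condition: 180 − 8y_i − Σ_{j≠i} y_j = 0.
With identical mines, set every y_j = y: then 180 − 8y − 4y = 0, i.e. y = 180/12 = 15.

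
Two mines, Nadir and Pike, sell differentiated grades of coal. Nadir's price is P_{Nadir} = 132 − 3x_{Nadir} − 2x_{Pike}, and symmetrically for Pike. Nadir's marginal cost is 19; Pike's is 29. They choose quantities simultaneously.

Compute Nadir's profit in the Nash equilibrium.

652.6875

Mine Nadir's profit: π = x_{Nadir}(132 − 3x_{Nadir} − 2x_{Pike}) − 19x_{Nadir}.
∂π/∂x_{Nadir} = 113 − 6x_{Nadir} − 2x_{Pike} = 0 ⇒ x_{Nadir} = 113/6 − (1/3)x_{Pike}.
Similarly x_{Pike} = 103/6 − (1/3)x_{Nadir}.
Substituting the second reaction function into the first: x_{Nadir} = 113/6 − (1/3)(103/6 − (1/3)x_{Nadir}), which gives (8/9)x_{Nadir} = 118/9 ⇒ x_{Nadir} = 14.75.
Then x_{Pike} = 103/6 − (1/3)·14.75 = 12.25.
P_{Nadir} = 132 − 3·14.75 − 2·12.25 = 63.25.
Profit = (63.25 − 19)·14.75 = 652.6875.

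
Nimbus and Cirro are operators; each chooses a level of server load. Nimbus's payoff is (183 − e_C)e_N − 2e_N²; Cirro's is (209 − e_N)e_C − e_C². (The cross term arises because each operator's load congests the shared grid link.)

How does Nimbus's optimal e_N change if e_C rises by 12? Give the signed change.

-3

Expanding Nimbus's payoff: 183e_N − e_Ce_N − 2e_N².
∂π/∂e_N = 183 − e_C − 4e_N = 0, so e_N = 45.75 − 0.25e_C.
The reaction-function slope is −0.25, so a 12-unit rise in e_C moves e_N by −0.25 × 12 = −3. Nimbus's best response falls — the actions are strategic substitutes.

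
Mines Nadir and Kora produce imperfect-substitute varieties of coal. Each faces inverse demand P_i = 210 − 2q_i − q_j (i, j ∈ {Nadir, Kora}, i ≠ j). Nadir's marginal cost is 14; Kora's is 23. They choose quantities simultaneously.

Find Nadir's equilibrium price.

Mine Nadir's profit: π = q_{Nadir}(210 − 2q_{Nadir} − q_{Kora}) − 14q_{Nadir}.
∂π/∂q_{Nadir} = 196 − 4q_{Nadir} − q_{Kora} = 0 ⇒ q_{Nadir} = 49 − 0.25q_{Kora}.
Similarly q_{Kora} = 46.75 − 0.25q_{Nadir}.
Substituting the second reaction function into the first: q_{Nadir} = 49 − 0.25(46.75 − 0.25q_{Nadir}), which gives 0.9375q_{Nadir} = 37.3125 ⇒ q_{Nadir} = 39.8.
Then q_{Kora} = 46.75 − 0.25·39.8 = 36.8.
P_{Nadir} = 210 − 2·39.8 − 36.8 = 93.6.

93.6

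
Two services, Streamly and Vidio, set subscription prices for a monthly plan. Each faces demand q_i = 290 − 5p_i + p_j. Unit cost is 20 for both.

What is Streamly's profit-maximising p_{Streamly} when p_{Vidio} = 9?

39.9

Streamly's profit: π = (p_{Streamly} − 20)(290 − 5p_{Streamly} + p_{Vidio}).
∂π/∂p_{Streamly} = 390 − 10p_{Streamly} + p_{Vidio} = 0 ⇒ p_{Streamly} = 39 + 0.1p_{Vidio}.
At p_{Vidio} = 9: p_{Streamly} = 39 + 0.1·9 = 39.9.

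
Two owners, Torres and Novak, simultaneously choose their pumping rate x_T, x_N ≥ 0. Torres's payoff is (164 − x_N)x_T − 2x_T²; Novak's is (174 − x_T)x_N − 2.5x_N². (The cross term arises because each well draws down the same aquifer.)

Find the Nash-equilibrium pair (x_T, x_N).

Expanding Torres's payoff: 164x_T − x_Nx_T − 2x_T².
∂π/∂x_T = 164 − x_N − 4x_T = 0, so x_T = 41 − 0.25x_N.
Likewise for Novak: x_N = 34.8 − 0.2x_T.
Substituting the second reaction function into the first: x_T = 41 − 0.25(34.8 − 0.2x_T), which gives 0.95x_T = 32.3 ⇒ x_T = 34.
Then x_N = 34.8 − 0.2·34 = 28.

34, 28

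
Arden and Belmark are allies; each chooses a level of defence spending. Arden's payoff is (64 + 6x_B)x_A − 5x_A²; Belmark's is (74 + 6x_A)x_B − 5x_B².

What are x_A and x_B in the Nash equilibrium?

16.9375, 17.5625

Expanding Arden's payoff: 64x_A + 6x_Bx_A − 5x_A².
∂π/∂x_A = 64 + 6x_B − 10x_A = 0, so x_A = 6.4 + 0.6x_B.
Likewise for Belmark: x_B = 7.4 + 0.6x_A.
Substituting the second reaction function into the first: x_A = 6.4 + 0.6(7.4 + 0.6x_A), which gives 0.64x_A = 10.84 ⇒ x_A = 16.9375.
Then x_B = 7.4 + 0.6·16.9375 = 17.5625.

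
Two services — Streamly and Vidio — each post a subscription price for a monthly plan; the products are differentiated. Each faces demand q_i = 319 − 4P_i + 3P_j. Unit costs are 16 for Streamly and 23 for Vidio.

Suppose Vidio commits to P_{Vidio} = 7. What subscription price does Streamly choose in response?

50.5

Streamly's profit: π = (P_{Streamly} − 16)(319 − 4P_{Streamly} + 3P_{Vidio}).
∂π/∂P_{Streamly} = 383 − 8P_{Streamly} + 3P_{Vidio} = 0 ⇒ P_{Streamly} = 47.875 + 0.375P_{Vidio}.
At P_{Vidio} = 7: P_{Streamly} = 47.875 + 0.375·7 = 50.5.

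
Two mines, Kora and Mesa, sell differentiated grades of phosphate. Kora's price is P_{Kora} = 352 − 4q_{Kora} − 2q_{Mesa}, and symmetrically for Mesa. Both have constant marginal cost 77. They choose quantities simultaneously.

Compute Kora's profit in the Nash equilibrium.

Mine Kora's profit: π = q_{Kora}(352 − 4q_{Kora} − 2q_{Mesa}) − 77q_{Kora}.
∂π/∂q_{Kora} = 275 − 8q_{Kora} − 2q_{Mesa} = 0 ⇒ q_{Kora} = 34.375 − 0.25q_{Mesa}.
The game is symmetric, so in equilibrium q_{Mesa} = q_{Kora}: the reaction function gives 1.25q_{Kora} = 34.375, hence q_{Kora} = 27.5.
P_{Kora} = 352 − 4·27.5 − 2·27.5 = 187.
Profit = (187 − 77)·27.5 = 3025.

3025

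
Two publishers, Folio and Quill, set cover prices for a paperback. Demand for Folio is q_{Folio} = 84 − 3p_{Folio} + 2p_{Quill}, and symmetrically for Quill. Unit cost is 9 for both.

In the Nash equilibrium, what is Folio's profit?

1054.6875

Folio's profit: π = (p_{Folio} − 9)(84 − 3p_{Folio} + 2p_{Quill}).
∂π/∂p_{Folio} = 111 − 6p_{Folio} + 2p_{Quill} = 0 ⇒ p_{Folio} = 18.5 + (1/3)p_{Quill}.
By symmetry p_{Quill} = p_{Folio}; substituting into the reaction function, (2/3)p_{Folio} = 18.5 and p_{Folio} = 27.75.
q_{Folio} = 84 − 3·27.75 + 2·27.75 = 56.25.
Profit = (27.75 − 9)·56.25 = 1054.6875.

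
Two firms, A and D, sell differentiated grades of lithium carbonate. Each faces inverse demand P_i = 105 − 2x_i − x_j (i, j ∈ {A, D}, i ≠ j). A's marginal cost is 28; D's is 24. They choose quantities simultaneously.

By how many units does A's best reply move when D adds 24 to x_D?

-6

Firm A's profit: π = x_A(105 − 2x_A − x_D) − 28x_A.
∂π/∂x_A = 77 − 4x_A − x_D = 0 ⇒ x_A = 19.25 − 0.25x_D.
The reaction-function slope is −0.25, so a 24-unit rise in x_D moves x_A by −0.25 × 24 = −6. A's best response falls — the actions are strategic substitutes.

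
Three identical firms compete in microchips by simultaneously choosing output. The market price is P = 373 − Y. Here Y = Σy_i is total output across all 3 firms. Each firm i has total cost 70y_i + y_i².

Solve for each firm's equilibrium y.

50.5

A representative firm's profit is π_i = y_i(373 − Y) − 70y_i − y_i², with Y = y_i + Σ_{j≠i} y_j.
First-order condition: 303 − 4y_i − Σ_{j≠i} y_j = 0.
With identical firms, set every y_j = y: then 303 − 4y − 2y = 0, i.e. y = 303/6 = 50.5.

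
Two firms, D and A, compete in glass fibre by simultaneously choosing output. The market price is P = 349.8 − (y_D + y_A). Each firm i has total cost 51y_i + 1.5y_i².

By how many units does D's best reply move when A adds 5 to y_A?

-1

Firm D's profit: π = y_D(349.8 − (y_D + y_A)) − 51y_D − 1.5y_D².
∂π/∂y_D = 298.8 − 5y_D − y_A = 0, so y_D = 59.76 − 0.2y_A.
The reaction-function slope is −0.2, so a 5-unit rise in y_A moves y_D by −0.2 × 5 = −1. D's best response falls — the actions are strategic substitutes.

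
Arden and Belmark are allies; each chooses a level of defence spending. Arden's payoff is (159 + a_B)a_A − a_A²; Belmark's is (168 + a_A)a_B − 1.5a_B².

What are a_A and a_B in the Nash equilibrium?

Expanding Arden's payoff: 159a_A + a_Ba_A − a_A².
∂π/∂a_A = 159 + a_B − 2a_A = 0, so a_A = 79.5 + 0.5a_B.
Likewise for Belmark: a_B = 56 + (1/3)a_A.
Solving the two reaction functions simultaneously: (1 − (0.5)(1/3))a_A = 79.5 + 0.5·56, so (5/6)a_A = 107.5 and a_A = 129.
Then a_B = 56 + (1/3)·129 = 99.

129, 99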